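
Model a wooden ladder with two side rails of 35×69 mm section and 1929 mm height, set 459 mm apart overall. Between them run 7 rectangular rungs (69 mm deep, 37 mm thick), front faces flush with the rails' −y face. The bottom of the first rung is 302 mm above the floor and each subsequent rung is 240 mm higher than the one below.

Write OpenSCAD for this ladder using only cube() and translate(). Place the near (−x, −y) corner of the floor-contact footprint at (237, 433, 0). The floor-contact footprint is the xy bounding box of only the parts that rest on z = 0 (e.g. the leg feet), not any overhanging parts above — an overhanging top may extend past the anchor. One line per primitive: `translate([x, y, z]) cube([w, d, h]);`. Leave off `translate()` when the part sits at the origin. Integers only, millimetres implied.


translate([237, 433, 0]) cube([35, 69, 1929]);
translate([661, 433, 0]) cube([35, 69, 1929]);
translate([272, 433, 302]) cube([389, 69, 37]);
translate([272, 433, 542]) cube([389, 69, 37]);
translate([272, 433, 782]) cube([389, 69, 37]);
translate([272, 433, 1022]) cube([389, 69, 37]);
translate([272, 433, 1262]) cube([389, 69, 37]);
translate([272, 433, 1502]) cube([389, 69, 37]);
translate([272, 433, 1742]) cube([389, 69, 37]);


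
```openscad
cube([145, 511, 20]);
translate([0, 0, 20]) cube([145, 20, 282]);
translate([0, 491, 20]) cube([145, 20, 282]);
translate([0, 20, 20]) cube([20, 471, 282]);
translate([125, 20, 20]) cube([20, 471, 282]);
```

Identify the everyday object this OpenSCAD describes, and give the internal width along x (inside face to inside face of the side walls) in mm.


An open box. The internal width is 105 mm.

A 145×511 base slab with four walls standing on it — an open box. The base is 145 mm wide and the walls are 20 mm thick, so the internal width is 145 − 2 × 20 = 105 mm.


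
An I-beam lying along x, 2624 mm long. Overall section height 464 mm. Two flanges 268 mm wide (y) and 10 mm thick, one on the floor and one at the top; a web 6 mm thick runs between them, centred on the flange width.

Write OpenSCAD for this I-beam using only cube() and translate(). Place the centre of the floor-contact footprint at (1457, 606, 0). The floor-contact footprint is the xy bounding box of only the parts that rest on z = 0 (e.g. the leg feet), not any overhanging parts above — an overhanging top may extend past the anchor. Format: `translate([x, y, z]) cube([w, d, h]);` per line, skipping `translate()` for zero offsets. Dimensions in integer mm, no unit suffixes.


translate([145, 472, 0]) cube([2624, 268, 10]);
translate([145, 603, 10]) cube([2624, 6, 444]);
translate([145, 472, 454]) cube([2624, 268, 10]);


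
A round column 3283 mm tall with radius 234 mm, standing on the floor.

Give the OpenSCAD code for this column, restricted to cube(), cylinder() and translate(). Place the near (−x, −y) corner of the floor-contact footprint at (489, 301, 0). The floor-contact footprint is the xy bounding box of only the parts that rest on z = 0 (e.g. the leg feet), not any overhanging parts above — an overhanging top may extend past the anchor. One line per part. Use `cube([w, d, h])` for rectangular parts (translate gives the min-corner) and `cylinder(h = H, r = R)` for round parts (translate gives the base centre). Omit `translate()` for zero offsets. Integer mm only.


translate([723, 535, 0]) cylinder(h = 3283, r = 234);


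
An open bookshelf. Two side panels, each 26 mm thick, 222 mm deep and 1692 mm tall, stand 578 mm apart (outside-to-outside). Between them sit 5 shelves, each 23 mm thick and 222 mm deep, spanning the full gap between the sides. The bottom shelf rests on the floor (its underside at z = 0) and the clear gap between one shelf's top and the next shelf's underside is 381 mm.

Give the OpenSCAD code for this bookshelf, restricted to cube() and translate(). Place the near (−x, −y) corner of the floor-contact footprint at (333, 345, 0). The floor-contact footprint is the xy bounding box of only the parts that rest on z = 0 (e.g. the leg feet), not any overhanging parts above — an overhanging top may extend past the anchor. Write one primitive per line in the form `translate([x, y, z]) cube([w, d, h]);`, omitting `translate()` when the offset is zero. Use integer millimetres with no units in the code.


translate([333, 345, 0]) cube([26, 222, 1692]);
translate([885, 345, 0]) cube([26, 222, 1692]);
translate([359, 345, 0]) cube([526, 222, 23]);
translate([359, 345, 404]) cube([526, 222, 23]);
translate([359, 345, 808]) cube([526, 222, 23]);
translate([359, 345, 1212]) cube([526, 222, 23]);
translate([359, 345, 1616]) cube([526, 222, 23]);


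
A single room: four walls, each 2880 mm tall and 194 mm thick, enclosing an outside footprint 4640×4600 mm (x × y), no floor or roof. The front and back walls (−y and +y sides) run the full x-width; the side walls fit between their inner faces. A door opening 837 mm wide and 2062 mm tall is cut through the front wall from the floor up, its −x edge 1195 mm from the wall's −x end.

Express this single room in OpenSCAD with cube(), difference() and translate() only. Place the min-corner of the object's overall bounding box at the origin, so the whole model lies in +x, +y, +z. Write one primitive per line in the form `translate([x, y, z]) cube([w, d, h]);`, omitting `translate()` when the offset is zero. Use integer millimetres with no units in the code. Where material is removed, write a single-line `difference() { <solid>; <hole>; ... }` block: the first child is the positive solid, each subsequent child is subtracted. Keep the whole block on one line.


difference() { cube([4640, 194, 2880]); translate([1195, 0, 0]) cube([837, 194, 2062]); }
translate([0, 4406, 0]) cube([4640, 194, 2880]);
translate([0, 194, 0]) cube([194, 4212, 2880]);
translate([4446, 194, 0]) cube([194, 4212, 2880]);


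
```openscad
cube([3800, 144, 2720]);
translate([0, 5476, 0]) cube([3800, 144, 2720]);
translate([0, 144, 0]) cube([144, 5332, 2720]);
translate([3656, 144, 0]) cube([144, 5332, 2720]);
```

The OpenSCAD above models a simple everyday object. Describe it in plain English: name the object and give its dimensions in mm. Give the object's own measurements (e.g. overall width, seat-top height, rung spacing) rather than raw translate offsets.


The wall frame of a small rectangular building: four walls, each 2720 mm tall and 144 mm thick, enclosing a footprint 3800 mm (x) by 5620 mm (y) outside-to-outside, with no floor or roof. The front and back walls (the −y and +y sides) span the full width; the two side walls fit between them.


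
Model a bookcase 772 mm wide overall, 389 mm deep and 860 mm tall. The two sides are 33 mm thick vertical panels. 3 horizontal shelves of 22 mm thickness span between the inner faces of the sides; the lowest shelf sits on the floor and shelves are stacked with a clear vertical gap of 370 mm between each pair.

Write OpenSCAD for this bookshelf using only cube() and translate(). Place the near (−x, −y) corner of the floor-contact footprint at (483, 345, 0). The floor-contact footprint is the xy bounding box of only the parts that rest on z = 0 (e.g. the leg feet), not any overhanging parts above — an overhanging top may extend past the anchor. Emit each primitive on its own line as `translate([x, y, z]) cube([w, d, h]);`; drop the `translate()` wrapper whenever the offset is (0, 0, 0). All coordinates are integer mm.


translate([483, 345, 0]) cube([33, 389, 860]);
translate([1222, 345, 0]) cube([33, 389, 860]);
translate([516, 345, 0]) cube([706, 389, 22]);
translate([516, 345, 392]) cube([706, 389, 22]);
translate([516, 345, 784]) cube([706, 389, 22]);


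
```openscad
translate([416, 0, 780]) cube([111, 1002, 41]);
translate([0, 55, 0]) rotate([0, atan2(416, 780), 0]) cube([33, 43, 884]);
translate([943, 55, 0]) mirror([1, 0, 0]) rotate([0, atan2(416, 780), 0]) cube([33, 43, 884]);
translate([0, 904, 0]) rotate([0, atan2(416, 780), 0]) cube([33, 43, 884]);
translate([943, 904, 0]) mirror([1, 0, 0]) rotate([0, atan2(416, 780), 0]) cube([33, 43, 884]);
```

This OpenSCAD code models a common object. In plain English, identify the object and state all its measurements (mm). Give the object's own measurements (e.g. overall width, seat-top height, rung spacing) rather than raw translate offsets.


A sawhorse. A 111×1002×41 mm beam (x, y, z) sits on two A-frame leg pairs. Each pair is two raked legs of 33×43 mm section (43 mm along y) splaying symmetrically in x. Each leg rises 780 mm vertically over 416 mm of horizontal reach and is 884 mm long along its own axis. Every leg's outer bottom edge rests on the floor and its outer top edge meets a bottom edge of the beam — the left legs (tilting toward +x) meet the beam's −x bottom edge, the right legs (their mirror images, tilting toward −x) meet its +x bottom edge — so the leg tops tuck under the beam, the beam's underside is 780 mm above the floor, and the feet are 943 mm apart outside-to-outside with the beam centred between them. The two leg pairs are set in 55 mm from either end of the beam.


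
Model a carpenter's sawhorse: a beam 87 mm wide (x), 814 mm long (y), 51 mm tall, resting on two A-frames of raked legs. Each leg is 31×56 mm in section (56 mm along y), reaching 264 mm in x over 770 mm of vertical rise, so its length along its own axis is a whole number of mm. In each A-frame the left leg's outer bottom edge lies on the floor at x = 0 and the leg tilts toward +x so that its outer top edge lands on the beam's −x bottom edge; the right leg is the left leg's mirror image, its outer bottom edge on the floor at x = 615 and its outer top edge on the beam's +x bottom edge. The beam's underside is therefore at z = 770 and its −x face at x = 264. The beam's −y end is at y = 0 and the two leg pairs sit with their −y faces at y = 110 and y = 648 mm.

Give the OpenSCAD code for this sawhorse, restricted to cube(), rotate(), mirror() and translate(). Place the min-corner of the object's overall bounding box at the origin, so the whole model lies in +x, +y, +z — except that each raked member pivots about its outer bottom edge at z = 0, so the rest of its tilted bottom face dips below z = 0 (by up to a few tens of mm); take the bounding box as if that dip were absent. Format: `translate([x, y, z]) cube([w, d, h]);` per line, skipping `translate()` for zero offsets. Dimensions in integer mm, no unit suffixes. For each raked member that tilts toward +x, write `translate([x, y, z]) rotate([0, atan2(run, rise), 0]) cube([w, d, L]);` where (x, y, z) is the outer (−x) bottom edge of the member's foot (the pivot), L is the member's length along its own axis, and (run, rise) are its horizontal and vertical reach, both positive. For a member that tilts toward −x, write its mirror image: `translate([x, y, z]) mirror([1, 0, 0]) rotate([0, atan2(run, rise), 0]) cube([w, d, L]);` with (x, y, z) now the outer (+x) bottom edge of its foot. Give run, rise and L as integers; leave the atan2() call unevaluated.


// leg length = √(264² + 770²) = 814
// right-leg outer foot x = 2·264 + 87 = 615
// beam min-corner = (264, 0, 770)
translate([264, 0, 770]) cube([87, 814, 51]);
translate([0, 110, 0]) rotate([0, atan2(264, 770), 0]) cube([31, 56, 814]);
translate([615, 110, 0]) mirror([1, 0, 0]) rotate([0, atan2(264, 770), 0]) cube([31, 56, 814]);
translate([0, 648, 0]) rotate([0, atan2(264, 770), 0]) cube([31, 56, 814]);
translate([615, 648, 0]) mirror([1, 0, 0]) rotate([0, atan2(264, 770), 0]) cube([31, 56, 814]);


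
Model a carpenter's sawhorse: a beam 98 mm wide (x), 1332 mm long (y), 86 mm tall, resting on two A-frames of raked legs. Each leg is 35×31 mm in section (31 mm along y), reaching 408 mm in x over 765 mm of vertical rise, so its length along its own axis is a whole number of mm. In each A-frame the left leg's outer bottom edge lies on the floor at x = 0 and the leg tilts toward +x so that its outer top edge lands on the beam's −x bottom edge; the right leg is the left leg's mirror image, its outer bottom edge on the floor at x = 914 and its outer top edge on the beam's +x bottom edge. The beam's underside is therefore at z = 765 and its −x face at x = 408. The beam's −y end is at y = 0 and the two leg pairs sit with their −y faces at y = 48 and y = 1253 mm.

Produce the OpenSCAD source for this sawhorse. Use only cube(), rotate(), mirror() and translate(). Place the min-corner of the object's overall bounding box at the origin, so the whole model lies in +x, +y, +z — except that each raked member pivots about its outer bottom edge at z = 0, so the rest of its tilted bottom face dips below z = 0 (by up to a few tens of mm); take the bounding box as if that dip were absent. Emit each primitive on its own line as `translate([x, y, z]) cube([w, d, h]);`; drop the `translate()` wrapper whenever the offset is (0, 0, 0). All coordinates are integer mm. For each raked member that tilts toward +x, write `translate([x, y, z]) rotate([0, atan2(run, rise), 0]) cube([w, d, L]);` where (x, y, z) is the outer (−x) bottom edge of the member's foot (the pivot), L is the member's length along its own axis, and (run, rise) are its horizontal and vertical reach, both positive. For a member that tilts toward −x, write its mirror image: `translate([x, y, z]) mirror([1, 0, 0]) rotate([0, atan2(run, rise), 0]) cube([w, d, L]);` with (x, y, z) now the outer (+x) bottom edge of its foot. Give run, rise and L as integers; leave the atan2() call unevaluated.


// leg length = √(408² + 765²) = 867
// right-leg outer foot x = 2·408 + 98 = 914
// beam min-corner = (408, 0, 765)
translate([408, 0, 765]) cube([98, 1332, 86]);
translate([0, 48, 0]) rotate([0, atan2(408, 765), 0]) cube([35, 31, 867]);
translate([914, 48, 0]) mirror([1, 0, 0]) rotate([0, atan2(408, 765), 0]) cube([35, 31, 867]);
translate([0, 1253, 0]) rotate([0, atan2(408, 765), 0]) cube([35, 31, 867]);
translate([914, 1253, 0]) mirror([1, 0, 0]) rotate([0, atan2(408, 765), 0]) cube([35, 31, 867]);


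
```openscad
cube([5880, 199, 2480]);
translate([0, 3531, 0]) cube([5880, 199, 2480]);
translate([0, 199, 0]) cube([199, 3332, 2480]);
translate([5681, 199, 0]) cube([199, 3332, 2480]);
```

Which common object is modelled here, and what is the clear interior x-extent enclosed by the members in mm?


A house (or room) frame. The interior width is 5482 mm.

Four 2480 mm walls enclosing a rectangle with no floor or roof — a room or house frame. Outside width is 5880 mm and wall thickness is 199 mm, so the interior width is 5880 − 2 × 199 = 5482 mm.


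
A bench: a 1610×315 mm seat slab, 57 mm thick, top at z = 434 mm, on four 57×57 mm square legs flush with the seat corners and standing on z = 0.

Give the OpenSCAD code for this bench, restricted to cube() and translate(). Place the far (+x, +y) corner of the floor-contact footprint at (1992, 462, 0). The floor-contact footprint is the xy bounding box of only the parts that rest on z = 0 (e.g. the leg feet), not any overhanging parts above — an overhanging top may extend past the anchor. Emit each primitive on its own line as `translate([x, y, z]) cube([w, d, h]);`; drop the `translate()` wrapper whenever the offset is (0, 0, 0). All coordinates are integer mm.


translate([382, 147, 377]) cube([1610, 315, 57]);
translate([382, 147, 0]) cube([57, 57, 377]);
translate([382, 405, 0]) cube([57, 57, 377]);
translate([1935, 147, 0]) cube([57, 57, 377]);
translate([1935, 405, 0]) cube([57, 57, 377]);


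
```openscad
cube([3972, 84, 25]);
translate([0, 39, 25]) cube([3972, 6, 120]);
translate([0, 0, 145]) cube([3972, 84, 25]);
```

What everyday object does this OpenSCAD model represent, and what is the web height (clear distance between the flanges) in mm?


An I-beam. The web height is 120 mm.

Two wide flanges with a thin centred web — an I-beam. Overall 170 mm minus two 25 mm flanges gives a web of 170 − 2·25 = 120 mm.


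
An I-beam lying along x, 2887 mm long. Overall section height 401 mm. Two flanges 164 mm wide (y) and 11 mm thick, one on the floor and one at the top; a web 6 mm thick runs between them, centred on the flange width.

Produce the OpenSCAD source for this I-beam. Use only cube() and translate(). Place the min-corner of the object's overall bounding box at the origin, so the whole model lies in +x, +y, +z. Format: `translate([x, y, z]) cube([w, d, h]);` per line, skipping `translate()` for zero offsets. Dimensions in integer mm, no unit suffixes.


cube([2887, 164, 11]);
translate([0, 79, 11]) cube([2887, 6, 379]);
translate([0, 0, 390]) cube([2887, 164, 11]);


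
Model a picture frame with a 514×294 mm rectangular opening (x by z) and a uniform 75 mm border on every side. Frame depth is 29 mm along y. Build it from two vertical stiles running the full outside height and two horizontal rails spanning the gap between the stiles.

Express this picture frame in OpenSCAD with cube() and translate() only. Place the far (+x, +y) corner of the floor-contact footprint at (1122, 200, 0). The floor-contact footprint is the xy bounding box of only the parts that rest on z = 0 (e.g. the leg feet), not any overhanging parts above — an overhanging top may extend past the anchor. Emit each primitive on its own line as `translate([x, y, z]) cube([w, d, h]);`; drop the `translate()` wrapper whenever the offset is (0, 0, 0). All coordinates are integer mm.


translate([458, 171, 0]) cube([75, 29, 444]);
translate([1047, 171, 0]) cube([75, 29, 444]);
translate([533, 171, 0]) cube([514, 29, 75]);
translate([533, 171, 369]) cube([514, 29, 75]);


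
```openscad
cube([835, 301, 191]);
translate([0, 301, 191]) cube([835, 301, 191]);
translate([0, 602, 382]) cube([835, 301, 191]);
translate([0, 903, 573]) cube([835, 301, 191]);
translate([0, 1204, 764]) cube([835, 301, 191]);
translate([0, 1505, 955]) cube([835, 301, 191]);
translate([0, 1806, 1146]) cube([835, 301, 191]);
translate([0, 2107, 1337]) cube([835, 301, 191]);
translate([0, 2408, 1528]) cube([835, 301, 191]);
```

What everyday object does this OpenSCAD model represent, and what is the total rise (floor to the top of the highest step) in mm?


A staircase. The total rise is 1719 mm.

9 identical blocks, each offset up and back from the previous — a staircase. Each step is 191 mm tall and there are 9 of them, so the total rise is 9 × 191 = 1719 mm.


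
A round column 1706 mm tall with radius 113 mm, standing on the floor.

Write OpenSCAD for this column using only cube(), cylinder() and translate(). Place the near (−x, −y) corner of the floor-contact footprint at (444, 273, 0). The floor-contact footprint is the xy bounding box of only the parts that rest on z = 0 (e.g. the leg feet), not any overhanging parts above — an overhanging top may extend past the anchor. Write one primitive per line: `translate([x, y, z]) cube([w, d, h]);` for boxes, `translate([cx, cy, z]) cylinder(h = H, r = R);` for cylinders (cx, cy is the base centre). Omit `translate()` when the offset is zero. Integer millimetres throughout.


translate([557, 386, 0]) cylinder(h = 1706, r = 113);


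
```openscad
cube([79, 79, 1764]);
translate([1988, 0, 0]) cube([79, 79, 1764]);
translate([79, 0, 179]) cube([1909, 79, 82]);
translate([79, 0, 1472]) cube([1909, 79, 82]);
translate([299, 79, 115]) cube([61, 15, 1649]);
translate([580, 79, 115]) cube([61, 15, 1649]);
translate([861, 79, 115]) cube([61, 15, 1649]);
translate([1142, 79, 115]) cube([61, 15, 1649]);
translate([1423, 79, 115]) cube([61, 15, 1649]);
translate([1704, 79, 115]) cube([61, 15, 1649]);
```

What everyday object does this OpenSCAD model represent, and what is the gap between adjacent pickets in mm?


A fence section. The picket gap is 220 mm.

Two posts, two rails, 6 pickets — a fence section. Span 1909 mm holds 6 pickets of 61 mm with 7 equal gaps: ⌊(1909 − 6·61) / 7⌋ = 220 mm.


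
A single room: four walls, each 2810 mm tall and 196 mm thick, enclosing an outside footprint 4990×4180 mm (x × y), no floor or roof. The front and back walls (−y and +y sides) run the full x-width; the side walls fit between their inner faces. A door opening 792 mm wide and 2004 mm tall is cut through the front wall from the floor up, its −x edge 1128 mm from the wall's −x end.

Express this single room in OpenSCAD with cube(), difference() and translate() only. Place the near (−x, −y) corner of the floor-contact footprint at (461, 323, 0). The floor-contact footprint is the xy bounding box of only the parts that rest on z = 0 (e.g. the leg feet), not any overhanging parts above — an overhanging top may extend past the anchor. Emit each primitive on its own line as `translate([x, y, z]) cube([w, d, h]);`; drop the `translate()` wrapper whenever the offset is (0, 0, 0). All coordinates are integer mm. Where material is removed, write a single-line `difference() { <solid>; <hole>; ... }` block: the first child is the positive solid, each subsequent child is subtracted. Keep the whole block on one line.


difference() { translate([461, 323, 0]) cube([4990, 196, 2810]); translate([1589, 323, 0]) cube([792, 196, 2004]); }
translate([461, 4307, 0]) cube([4990, 196, 2810]);
translate([461, 519, 0]) cube([196, 3788, 2810]);
translate([5255, 519, 0]) cube([196, 3788, 2810]);


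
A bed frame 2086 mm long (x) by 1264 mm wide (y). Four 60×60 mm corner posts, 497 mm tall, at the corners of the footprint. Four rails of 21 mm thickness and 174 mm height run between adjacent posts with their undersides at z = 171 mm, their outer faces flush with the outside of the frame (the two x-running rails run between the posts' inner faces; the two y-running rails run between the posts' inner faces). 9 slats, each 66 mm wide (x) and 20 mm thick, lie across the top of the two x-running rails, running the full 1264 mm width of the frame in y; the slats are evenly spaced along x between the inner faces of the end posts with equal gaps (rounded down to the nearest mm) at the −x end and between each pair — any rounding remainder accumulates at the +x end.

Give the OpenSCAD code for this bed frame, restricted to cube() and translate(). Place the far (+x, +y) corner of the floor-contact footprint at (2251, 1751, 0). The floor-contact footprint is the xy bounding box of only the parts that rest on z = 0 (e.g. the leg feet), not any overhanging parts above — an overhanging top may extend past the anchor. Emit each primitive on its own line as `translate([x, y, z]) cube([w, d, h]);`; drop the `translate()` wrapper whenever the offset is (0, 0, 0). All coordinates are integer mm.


// slat z = rail_z + rail_h = 171 + 174 = 345
// slat gap = ⌊(1966 − 9·66) / 10⌋ = 137
translate([165, 487, 0]) cube([60, 60, 497]);
translate([165, 1691, 0]) cube([60, 60, 497]);
translate([2191, 487, 0]) cube([60, 60, 497]);
translate([2191, 1691, 0]) cube([60, 60, 497]);
translate([225, 487, 171]) cube([1966, 21, 174]);
translate([225, 1730, 171]) cube([1966, 21, 174]);
translate([165, 547, 171]) cube([21, 1144, 174]);
translate([2230, 547, 171]) cube([21, 1144, 174]);
translate([362, 487, 345]) cube([66, 1264, 20]);
translate([565, 487, 345]) cube([66, 1264, 20]);
translate([768, 487, 345]) cube([66, 1264, 20]);
translate([971, 487, 345]) cube([66, 1264, 20]);
translate([1174, 487, 345]) cube([66, 1264, 20]);
translate([1377, 487, 345]) cube([66, 1264, 20]);
translate([1580, 487, 345]) cube([66, 1264, 20]);
translate([1783, 487, 345]) cube([66, 1264, 20]);
translate([1986, 487, 345]) cube([66, 1264, 20]);


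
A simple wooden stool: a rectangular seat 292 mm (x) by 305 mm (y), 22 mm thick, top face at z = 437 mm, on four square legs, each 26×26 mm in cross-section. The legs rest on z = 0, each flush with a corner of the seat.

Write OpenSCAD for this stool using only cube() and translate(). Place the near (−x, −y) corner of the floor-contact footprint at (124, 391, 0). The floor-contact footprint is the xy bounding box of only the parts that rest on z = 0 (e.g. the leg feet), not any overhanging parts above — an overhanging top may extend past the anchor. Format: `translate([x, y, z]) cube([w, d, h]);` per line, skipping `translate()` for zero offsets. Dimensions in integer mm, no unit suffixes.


translate([124, 391, 415]) cube([292, 305, 22]);
translate([124, 391, 0]) cube([26, 26, 415]);
translate([390, 391, 0]) cube([26, 26, 415]);
translate([124, 670, 0]) cube([26, 26, 415]);
translate([390, 670, 0]) cube([26, 26, 415]);


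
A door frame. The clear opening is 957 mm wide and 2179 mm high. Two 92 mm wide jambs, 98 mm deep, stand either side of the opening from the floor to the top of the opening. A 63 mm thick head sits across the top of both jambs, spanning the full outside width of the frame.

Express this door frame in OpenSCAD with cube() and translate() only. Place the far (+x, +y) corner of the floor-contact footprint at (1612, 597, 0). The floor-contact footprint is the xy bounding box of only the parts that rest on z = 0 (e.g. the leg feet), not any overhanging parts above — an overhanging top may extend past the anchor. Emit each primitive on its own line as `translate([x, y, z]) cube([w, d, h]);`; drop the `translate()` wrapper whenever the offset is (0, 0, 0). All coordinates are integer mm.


translate([471, 499, 0]) cube([92, 98, 2179]);
translate([1520, 499, 0]) cube([92, 98, 2179]);
translate([471, 499, 2179]) cube([1141, 98, 63]);


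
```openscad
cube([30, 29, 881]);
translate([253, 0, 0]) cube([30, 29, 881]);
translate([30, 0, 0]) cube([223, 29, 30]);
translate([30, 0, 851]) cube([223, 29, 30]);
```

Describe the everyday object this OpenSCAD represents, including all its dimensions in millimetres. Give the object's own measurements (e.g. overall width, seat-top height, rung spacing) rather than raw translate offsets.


A rectangular picture frame lying in the x–z plane (depth along y). The opening is 223 mm wide (x) by 821 mm tall (z), surrounded by a border 30 mm wide on all four sides. The frame is 29 mm deep and is made of two full-height vertical stiles with two horizontal rails fitted between them.


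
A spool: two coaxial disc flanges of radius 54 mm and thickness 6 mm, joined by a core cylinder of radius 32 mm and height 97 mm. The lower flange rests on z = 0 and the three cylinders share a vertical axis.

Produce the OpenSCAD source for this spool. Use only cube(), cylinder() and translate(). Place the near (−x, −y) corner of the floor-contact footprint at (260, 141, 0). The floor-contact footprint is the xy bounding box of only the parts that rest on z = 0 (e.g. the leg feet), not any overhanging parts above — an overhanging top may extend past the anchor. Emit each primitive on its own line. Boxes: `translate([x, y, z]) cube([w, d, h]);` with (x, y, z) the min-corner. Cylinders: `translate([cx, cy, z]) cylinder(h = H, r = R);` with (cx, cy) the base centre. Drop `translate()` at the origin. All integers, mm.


translate([314, 195, 0]) cylinder(h = 6, r = 54);
translate([314, 195, 6]) cylinder(h = 97, r = 32);
translate([314, 195, 103]) cylinder(h = 6, r = 54);


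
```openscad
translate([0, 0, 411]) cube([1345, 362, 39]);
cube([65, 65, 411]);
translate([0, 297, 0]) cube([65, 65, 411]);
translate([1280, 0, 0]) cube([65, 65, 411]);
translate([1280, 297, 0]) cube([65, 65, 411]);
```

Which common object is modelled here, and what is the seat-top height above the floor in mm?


A bench. The seat-top height is 450 mm.

A long slab on four corner posts — a bench. The slab sits at z = 411 with thickness 39, so the top is 411 + 39 = 450 mm.


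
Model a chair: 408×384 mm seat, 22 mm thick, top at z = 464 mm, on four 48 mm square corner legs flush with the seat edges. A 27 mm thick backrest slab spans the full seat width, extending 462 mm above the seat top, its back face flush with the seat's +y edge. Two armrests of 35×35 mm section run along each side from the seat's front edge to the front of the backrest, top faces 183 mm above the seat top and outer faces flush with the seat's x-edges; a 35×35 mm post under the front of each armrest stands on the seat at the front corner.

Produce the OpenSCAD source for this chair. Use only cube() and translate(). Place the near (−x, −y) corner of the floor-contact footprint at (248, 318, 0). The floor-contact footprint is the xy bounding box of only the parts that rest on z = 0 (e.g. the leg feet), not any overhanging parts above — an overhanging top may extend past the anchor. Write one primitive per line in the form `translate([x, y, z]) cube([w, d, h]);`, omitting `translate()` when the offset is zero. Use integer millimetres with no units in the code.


translate([248, 318, 442]) cube([408, 384, 22]);
translate([248, 318, 0]) cube([48, 48, 442]);
translate([608, 318, 0]) cube([48, 48, 442]);
translate([248, 654, 0]) cube([48, 48, 442]);
translate([608, 654, 0]) cube([48, 48, 442]);
translate([248, 675, 464]) cube([408, 27, 462]);
translate([248, 318, 612]) cube([35, 357, 35]);
translate([621, 318, 612]) cube([35, 357, 35]);
translate([248, 318, 464]) cube([35, 35, 148]);
translate([621, 318, 464]) cube([35, 35, 148]);


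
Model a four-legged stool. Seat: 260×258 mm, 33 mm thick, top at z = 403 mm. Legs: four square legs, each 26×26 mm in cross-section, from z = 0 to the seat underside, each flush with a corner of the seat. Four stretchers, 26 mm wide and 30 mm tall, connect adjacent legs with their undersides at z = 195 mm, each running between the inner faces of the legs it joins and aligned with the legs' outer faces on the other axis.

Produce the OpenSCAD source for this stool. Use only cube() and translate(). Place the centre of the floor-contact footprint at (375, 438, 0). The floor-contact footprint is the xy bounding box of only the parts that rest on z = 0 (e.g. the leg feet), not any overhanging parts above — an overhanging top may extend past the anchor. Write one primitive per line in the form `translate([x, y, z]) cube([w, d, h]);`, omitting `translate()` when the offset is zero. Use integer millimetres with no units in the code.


// leg_h = 403 - 33 = 370
// stretcher span = 260 - 2*26 = 208
translate([245, 309, 370]) cube([260, 258, 33]);
translate([245, 309, 0]) cube([26, 26, 370]);
translate([479, 309, 0]) cube([26, 26, 370]);
translate([245, 541, 0]) cube([26, 26, 370]);
translate([479, 541, 0]) cube([26, 26, 370]);
translate([271, 309, 195]) cube([208, 26, 30]);
translate([271, 541, 195]) cube([208, 26, 30]);
translate([245, 335, 195]) cube([26, 206, 30]);
translate([479, 335, 195]) cube([26, 206, 30]);


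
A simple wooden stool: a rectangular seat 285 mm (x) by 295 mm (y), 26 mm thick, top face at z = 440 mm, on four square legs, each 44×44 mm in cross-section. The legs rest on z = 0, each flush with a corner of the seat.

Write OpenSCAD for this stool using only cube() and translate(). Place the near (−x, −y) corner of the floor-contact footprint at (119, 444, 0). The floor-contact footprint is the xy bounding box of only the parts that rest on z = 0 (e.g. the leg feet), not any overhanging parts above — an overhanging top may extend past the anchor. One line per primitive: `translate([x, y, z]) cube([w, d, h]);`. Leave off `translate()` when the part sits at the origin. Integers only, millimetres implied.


translate([119, 444, 414]) cube([285, 295, 26]);
translate([119, 444, 0]) cube([44, 44, 414]);
translate([360, 444, 0]) cube([44, 44, 414]);
translate([119, 695, 0]) cube([44, 44, 414]);
translate([360, 695, 0]) cube([44, 44, 414]);


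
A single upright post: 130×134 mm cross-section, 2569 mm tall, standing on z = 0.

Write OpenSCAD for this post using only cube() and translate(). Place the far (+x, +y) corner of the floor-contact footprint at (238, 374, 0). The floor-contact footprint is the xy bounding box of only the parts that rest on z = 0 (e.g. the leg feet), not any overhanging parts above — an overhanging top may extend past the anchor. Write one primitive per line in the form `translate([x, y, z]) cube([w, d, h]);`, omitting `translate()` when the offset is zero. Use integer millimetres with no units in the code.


translate([108, 240, 0]) cube([130, 134, 2569]);


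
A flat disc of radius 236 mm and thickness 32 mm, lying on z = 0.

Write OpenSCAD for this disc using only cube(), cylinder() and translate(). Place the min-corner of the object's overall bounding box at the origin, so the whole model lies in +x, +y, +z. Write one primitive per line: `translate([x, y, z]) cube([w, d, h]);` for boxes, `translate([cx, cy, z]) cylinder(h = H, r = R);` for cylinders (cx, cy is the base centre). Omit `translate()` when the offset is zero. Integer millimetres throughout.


translate([236, 236, 0]) cylinder(h = 32, r = 236);


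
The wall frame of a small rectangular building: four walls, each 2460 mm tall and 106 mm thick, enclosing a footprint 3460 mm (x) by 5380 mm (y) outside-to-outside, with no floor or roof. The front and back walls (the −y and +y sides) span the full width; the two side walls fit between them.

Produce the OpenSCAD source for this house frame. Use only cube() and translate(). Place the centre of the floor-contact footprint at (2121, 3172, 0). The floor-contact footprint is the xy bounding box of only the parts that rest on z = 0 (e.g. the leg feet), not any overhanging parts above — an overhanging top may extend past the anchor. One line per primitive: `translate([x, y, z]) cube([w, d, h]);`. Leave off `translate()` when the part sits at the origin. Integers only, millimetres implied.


translate([391, 482, 0]) cube([3460, 106, 2460]);
translate([391, 5756, 0]) cube([3460, 106, 2460]);
translate([391, 588, 0]) cube([106, 5168, 2460]);
translate([3745, 588, 0]) cube([106, 5168, 2460]);


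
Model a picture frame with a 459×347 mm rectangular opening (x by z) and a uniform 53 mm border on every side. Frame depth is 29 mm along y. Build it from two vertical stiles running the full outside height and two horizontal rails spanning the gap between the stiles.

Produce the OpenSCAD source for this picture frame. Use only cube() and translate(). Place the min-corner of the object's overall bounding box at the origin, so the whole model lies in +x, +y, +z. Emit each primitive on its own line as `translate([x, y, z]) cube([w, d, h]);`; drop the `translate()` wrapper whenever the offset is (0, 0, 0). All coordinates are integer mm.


cube([53, 29, 453]);
translate([512, 0, 0]) cube([53, 29, 453]);
translate([53, 0, 0]) cube([459, 29, 53]);
translate([53, 0, 400]) cube([459, 29, 53]);


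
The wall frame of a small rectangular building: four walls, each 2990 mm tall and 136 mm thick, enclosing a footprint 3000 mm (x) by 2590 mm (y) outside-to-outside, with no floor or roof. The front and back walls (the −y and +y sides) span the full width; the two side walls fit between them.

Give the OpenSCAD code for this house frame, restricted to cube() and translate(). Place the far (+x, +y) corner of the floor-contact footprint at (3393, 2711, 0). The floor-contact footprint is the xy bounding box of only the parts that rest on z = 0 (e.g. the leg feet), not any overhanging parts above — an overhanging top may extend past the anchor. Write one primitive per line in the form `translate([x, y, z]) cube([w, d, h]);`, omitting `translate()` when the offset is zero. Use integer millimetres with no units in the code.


translate([393, 121, 0]) cube([3000, 136, 2990]);
translate([393, 2575, 0]) cube([3000, 136, 2990]);
translate([393, 257, 0]) cube([136, 2318, 2990]);
translate([3257, 257, 0]) cube([136, 2318, 2990]);


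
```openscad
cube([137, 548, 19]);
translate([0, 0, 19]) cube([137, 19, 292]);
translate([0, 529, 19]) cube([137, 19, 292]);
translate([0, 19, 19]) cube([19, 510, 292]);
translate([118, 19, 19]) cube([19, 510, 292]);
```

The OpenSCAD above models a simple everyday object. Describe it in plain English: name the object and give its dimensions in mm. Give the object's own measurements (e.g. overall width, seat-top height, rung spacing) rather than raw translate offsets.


An open-topped rectangular box: outside dimensions 137×548×311 mm, with a uniform wall and base thickness of 19 mm. The base is a full 137×548 slab on the floor; four walls sit on top of the base. The front and back walls (the −y and +y sides) span the full width; the two side walls fit between them.


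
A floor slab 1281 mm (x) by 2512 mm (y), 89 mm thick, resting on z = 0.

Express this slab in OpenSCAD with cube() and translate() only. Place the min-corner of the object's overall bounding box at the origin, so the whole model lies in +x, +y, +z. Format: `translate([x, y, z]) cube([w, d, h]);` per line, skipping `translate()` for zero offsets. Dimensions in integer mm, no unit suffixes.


cube([1281, 2512, 89]);


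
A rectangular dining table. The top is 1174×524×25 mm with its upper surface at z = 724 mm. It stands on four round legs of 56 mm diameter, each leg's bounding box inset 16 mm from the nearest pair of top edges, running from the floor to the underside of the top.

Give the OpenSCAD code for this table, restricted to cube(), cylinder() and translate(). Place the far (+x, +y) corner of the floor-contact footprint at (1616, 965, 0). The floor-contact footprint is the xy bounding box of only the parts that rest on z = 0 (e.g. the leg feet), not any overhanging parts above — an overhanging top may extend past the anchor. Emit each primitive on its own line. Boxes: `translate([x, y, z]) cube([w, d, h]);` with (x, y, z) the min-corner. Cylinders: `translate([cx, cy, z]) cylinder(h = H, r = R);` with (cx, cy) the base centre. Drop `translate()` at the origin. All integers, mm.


translate([458, 457, 699]) cube([1174, 524, 25]);
translate([502, 501, 0]) cylinder(h = 699, r = 28);
translate([1588, 501, 0]) cylinder(h = 699, r = 28);
translate([502, 937, 0]) cylinder(h = 699, r = 28);
translate([1588, 937, 0]) cylinder(h = 699, r = 28);


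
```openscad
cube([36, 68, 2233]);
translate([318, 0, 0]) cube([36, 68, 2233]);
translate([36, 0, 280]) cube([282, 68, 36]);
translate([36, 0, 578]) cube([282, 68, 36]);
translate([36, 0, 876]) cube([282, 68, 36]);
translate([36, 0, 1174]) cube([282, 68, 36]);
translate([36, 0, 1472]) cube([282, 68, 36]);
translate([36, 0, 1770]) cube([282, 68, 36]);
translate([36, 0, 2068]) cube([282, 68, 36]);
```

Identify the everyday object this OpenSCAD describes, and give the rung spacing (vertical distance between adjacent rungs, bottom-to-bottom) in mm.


A ladder. The rung spacing is 298 mm.

Two tall 36×68 posts with 7 short bars between them — a ladder. Adjacent rungs sit at z = 280 and z = 578, so the spacing is 578 − 280 = 298 mm.


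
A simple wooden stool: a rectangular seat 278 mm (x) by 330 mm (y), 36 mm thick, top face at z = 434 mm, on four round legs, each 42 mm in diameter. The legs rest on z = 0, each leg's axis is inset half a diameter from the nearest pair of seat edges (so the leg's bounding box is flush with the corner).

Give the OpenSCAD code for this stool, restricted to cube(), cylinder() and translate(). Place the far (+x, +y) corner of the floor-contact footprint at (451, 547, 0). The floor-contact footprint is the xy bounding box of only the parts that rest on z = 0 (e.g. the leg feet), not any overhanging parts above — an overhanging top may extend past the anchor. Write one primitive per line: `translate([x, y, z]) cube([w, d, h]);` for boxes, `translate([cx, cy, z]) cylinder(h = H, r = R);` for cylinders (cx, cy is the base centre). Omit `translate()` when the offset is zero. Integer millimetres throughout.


translate([173, 217, 398]) cube([278, 330, 36]);
translate([194, 238, 0]) cylinder(h = 398, r = 21);
translate([430, 238, 0]) cylinder(h = 398, r = 21);
translate([194, 526, 0]) cylinder(h = 398, r = 21);
translate([430, 526, 0]) cylinder(h = 398, r = 21);


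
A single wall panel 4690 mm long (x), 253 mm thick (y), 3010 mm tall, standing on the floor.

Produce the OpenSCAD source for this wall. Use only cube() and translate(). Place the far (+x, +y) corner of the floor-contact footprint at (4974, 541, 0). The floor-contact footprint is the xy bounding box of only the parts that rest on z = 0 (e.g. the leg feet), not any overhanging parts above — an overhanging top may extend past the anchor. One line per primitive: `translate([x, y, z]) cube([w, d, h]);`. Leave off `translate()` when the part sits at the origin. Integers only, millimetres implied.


translate([284, 288, 0]) cube([4690, 253, 3010]);
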